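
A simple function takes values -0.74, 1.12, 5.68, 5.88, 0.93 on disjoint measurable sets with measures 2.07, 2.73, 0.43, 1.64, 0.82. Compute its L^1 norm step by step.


Step 1: Compute |f_i|^1 for each value:
  |-0.74|^1 = 0.74
  |1.12|^1 = 1.12
  |5.68|^1 = 5.68
  |5.88|^1 = 5.88
  |0.93|^1 = 0.93
Step 2: Multiply by measures and sum:
  0.74 * 2.07 = 1.5318
  1.12 * 2.73 = 3.0576
  5.68 * 0.43 = 2.4424
  5.88 * 1.64 = 9.6432
  0.93 * 0.82 = 0.7626
Sum = 1.5318 + 3.0576 + 2.4424 + 9.6432 + 0.7626 = 17.4376
Step 3: Take the p-th root:
||f||_1 = (17.4376)^(1/1) = 17.4376


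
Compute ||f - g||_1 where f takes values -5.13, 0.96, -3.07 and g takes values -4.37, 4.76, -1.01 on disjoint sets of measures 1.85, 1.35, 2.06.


Step 1: Compute differences f_i - g_i:
  -5.13 - -4.37 = -0.76
  0.96 - 4.76 = -3.8
  -3.07 - -1.01 = -2.06
Step 2: Compute |diff|^1 * measure for each set:
  |-0.76|^1 * 1.85 = 0.76 * 1.85 = 1.406
  |-3.8|^1 * 1.35 = 3.8 * 1.35 = 5.13
  |-2.06|^1 * 2.06 = 2.06 * 2.06 = 4.2436
Step 3: Sum = 10.7796
Step 4: ||f-g||_1 = (10.7796)^(1/1) = 10.7796


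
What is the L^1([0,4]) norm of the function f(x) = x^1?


Step 1: ||f||_1 = (integral_0^4 |x^1|^1 dx)^(1/1)
     = (integral_0^4 x^1 dx)^(1/1)
Step 2: integral_0^4 x^1 dx = [x^2/(2)] from 0 to 4 = 4^2/2
     = 16/2 = 8
Step 3: ||f||_1 = (8)^(1/1) = 8


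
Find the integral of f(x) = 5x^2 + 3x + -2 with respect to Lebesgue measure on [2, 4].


The Lebesgue integral of a Riemann-integrable function agrees with the Riemann integral.
Antiderivative F(x) = (5/3)x^3 + (3/2)x^2 + -2x
F(4) = (5/3)*4^3 + (3/2)*4^2 + -2*4
     = (5/3)*64 + (3/2)*16 + -2*4
     = 106.666667 + 24 + -8
     = 122.666667
F(2) = 15.333333
Integral = F(4) - F(2) = 122.666667 - 15.333333 = 107.333333


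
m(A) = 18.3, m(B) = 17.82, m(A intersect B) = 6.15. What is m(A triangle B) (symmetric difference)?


m(A Delta B) = m(A) + m(B) - 2*m(A n B)
= 18.3 + 17.82 - 2*6.15
= 18.3 + 17.82 - 12.3
= 23.82


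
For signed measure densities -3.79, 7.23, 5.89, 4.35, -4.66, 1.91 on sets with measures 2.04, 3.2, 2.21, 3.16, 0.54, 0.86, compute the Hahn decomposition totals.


Step 1: Compute signed measure on each set:
  Set 1: -3.79 * 2.04 = -7.7316
  Set 2: 7.23 * 3.2 = 23.136
  Set 3: 5.89 * 2.21 = 13.0169
  Set 4: 4.35 * 3.16 = 13.746
  Set 5: -4.66 * 0.54 = -2.5164
  Set 6: 1.91 * 0.86 = 1.6426
Step 2: Total signed measure = (-7.7316) + (23.136) + (13.0169) + (13.746) + (-2.5164) + (1.6426)
     = 41.2935
Step 3: Positive part mu+(X) = sum of positive contributions = 51.5415
Step 4: Negative part mu-(X) = |sum of negative contributions| = 10.248


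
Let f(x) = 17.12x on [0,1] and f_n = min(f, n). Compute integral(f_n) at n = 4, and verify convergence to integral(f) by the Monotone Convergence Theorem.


f(x) = 17.12x on [0,1]; f_n(x) = min(17.12x, n). At n = 4:
Step 1: f(x) reaches 4 at x = 4/17.12 = 0.233645
Step 2: integral(f_4) = integral(17.12x, 0, 0.233645) + integral(4, 0.233645, 1)
       = 17.12*0.233645^2/2 + 4*(1 - 0.233645)
       = 0.46729 + 3.065421
       = 3.53271
Step 3: As n -> infinity, f_n increases to f, so by MCT integral(f_n) -> integral(f) = 17.12/2 = 8.56.
Convergence: integral(f_4) = 3.53271 -> 8.56 as n -> infinity


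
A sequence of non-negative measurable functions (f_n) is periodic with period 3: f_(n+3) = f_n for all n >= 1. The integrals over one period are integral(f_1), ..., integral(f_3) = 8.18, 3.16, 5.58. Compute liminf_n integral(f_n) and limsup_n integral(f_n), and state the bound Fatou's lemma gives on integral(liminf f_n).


The sequence (integral(f_n)) is periodic with period 3, repeating the values 8.18, 3.16, 5.58 indefinitely.
Step 1: For a periodic sequence, every tail (a_m, a_(m+1), ...) contains all 3 period values infinitely often.
Step 2: Hence inf of every tail = min of the period values = min(8.18, 3.16, 5.58) = 3.16.
        liminf_n integral(f_n) = sup over m of (inf of tail from m) = 3.16.
Step 3: Similarly sup of every tail = max of the period values = 8.18.
        limsup_n integral(f_n) = 8.18.
Step 4: Fatou's lemma: integral(liminf_n f_n) <= liminf_n integral(f_n) = 3.16.
        So the integral of the pointwise liminf is at most 3.16.


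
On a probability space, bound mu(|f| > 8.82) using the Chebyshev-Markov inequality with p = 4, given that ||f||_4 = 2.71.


Chebyshev/Markov inequality: mu(|f| > eps) <= (||f||_p / eps)^p
Step 1: ||f||_4 / eps = 2.71 / 8.82 = 0.307256
Step 2: Raise to power p = 4:
  (0.307256)^4 = 0.008913
Step 3: Therefore mu(|f| > 8.82) <= 0.008913


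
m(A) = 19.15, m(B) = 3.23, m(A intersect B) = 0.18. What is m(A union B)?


By inclusion-exclusion: m(A u B) = m(A) + m(B) - m(A n B)
= 19.15 + 3.23 - 0.18
= 22.2


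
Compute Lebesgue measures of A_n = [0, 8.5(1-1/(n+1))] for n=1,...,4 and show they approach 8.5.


By continuity of measure from below: if A_n increases to A, then m(A_n) -> m(A).
Here A = [0, 8.5], so m(A) = 8.5
Step 1: a_1 = 8.5*(1 - 1/2) = 4.25, m(A_1) = 4.25
Step 2: a_2 = 8.5*(1 - 1/3) = 5.6667, m(A_2) = 5.6667
Step 3: a_3 = 8.5*(1 - 1/4) = 6.375, m(A_3) = 6.375
Step 4: a_4 = 8.5*(1 - 1/5) = 6.8, m(A_4) = 6.8
Limit: m(A_n) -> m([0,8.5]) = 8.5


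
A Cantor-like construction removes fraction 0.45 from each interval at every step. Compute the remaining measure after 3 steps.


Step 1: At each step, fraction remaining = 1 - 0.45 = 0.55
Step 2: After 3 steps, measure = (0.55)^3
Step 3: Computing the power step by step:
  After step 1: 0.55
  After step 2: 0.3025
  After step 3: 0.166375
Result = 0.166375


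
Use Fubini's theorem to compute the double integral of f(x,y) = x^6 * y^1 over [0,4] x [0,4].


By Fubini's theorem, the double integral factors as a product of single integrals:
Step 1: integral_0^4 x^6 dx = [x^7/7] from 0 to 4
     = 4^7/7 = 2340.571429
Step 2: integral_0^4 y^1 dy = [y^2/2] from 0 to 4
     = 4^2/2 = 8
Step 3: Double integral = 2340.571429 * 8 = 18724.571429


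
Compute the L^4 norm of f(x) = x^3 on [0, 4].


Step 1: ||f||_4 = (integral_0^4 |x^3|^4 dx)^(1/4)
     = (integral_0^4 x^12 dx)^(1/4)
Step 2: integral_0^4 x^12 dx = [x^13/(13)] from 0 to 4 = 4^13/13
     = 67108864/13 = 5.162220e+06
Step 3: ||f||_4 = (5.162220e+06)^(1/4) = 47.666047


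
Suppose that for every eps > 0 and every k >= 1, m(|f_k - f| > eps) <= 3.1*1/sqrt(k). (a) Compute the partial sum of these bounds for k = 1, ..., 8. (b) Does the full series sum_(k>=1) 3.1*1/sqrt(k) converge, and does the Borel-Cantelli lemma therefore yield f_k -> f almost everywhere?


Step 1: List the terms 3.1*1/sqrt(k) for k = 1 to 8:
  k=1: 3.1
  k=2: 2.192031
  k=3: 1.789786
  k=4: 1.55
  k=5: 1.386362
  k=6: 1.26557
  k=7: 1.17169
  k=8: 1.096016
Step 2: Partial sum = 3.1 + 2.192031 + 1.789786 + 1.55 + 1.386362 + 1.26557 + 1.17169 + 1.096016
     = 13.551454
Step 3: The full series sum_(k>=1) 3.1*1/sqrt(k) diverges (p-series with p = 1/2 <= 1; a nonzero constant multiple of a divergent series diverges).
Step 4: The (first) Borel-Cantelli lemma requires a summable sequence of measures, so it does not apply here;
        from this bound alone no conclusion about a.e. convergence can be drawn (convergence in measure still
        gives an a.e.-convergent subsequence, but not a.e. convergence of the whole sequence).
Conclusion: series diverges; Borel-Cantelli is inconclusive about a.e. convergence of f_k.


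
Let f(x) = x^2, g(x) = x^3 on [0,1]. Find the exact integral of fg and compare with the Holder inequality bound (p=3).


Step 1: Exact integral of f*g = integral(x^5, 0, 1) = 1/6
     = 0.166667
Step 2: Holder bound with p=3, q=1.5:
  ||f||_p = (integral x^6 dx)^(1/3) = (1/7)^(1/3) = 0.522758
  ||g||_q = (integral x^4.5 dx)^(1/1.5) = (1/5.5)^(1/1.5) = 0.320941
Step 3: Holder bound = ||f||_p * ||g||_q = 0.522758 * 0.320941 = 0.167774
Verification: 0.166667 <= 0.167774 (Holder holds)


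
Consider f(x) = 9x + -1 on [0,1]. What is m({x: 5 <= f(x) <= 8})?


f^(-1)([5, 8]) = {x : 5 <= 9x + -1 <= 8}
Solving: (5 - -1)/9 <= x <= (8 - -1)/9
= [0.666667, 1]
Intersecting with [0,1]: [0.666667, 1]
Measure = 1 - 0.666667 = 0.333333


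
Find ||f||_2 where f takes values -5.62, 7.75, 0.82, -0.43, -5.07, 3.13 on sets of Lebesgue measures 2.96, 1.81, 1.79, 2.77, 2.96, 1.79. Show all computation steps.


Step 1: Compute |f_i|^2 for each value:
  |-5.62|^2 = 31.5844
  |7.75|^2 = 60.0625
  |0.82|^2 = 0.6724
  |-0.43|^2 = 0.1849
  |-5.07|^2 = 25.7049
  |3.13|^2 = 9.7969
Step 2: Multiply by measures and sum:
  31.5844 * 2.96 = 93.489824
  60.0625 * 1.81 = 108.713125
  0.6724 * 1.79 = 1.203596
  0.1849 * 2.77 = 0.512173
  25.7049 * 2.96 = 76.086504
  9.7969 * 1.79 = 17.536451
Sum = 93.489824 + 108.713125 + 1.203596 + 0.512173 + 76.086504 + 17.536451 = 297.541673
Step 3: Take the p-th root:
||f||_2 = (297.541673)^(1/2) = 17.249396


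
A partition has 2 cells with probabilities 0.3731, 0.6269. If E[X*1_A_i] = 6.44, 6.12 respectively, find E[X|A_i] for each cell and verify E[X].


For each cell A_i: E[X|A_i] = E[X*1_A_i] / P(A_i)
Step 1: E[X|A_1] = 6.44 / 0.3731 = 17.260788
Step 2: E[X|A_2] = 6.12 / 0.6269 = 9.762323
Verification: E[X] = sum E[X*1_A_i] = 6.44 + 6.12 = 12.56


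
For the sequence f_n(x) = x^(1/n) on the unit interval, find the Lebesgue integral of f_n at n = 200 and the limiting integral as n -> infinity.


At n = 200: f_200(x) = x^(1/200).
Step 1: integral(x^(1/200), 0, 1) = [x^(1/200+1) / (1/200+1)] from 0 to 1
     = 1 / (1/200 + 1) = 1 / ((200+1)/200) = 200/(200+1)
     = 200/201 = 0.995025
Step 2: As n -> infinity, f_n(x) = x^(1/n) -> 1 for x in (0,1], and f_n is increasing in n.
By MCT, lim_n integral(f_n) = integral(lim_n f_n) = integral(1, 0, 1) = 1.
Step 3: Verify convergence: 200/201 = 0.995025 -> 1


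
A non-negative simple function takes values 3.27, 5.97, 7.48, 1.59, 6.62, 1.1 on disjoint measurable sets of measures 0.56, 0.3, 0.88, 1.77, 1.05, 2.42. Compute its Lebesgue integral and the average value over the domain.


Step 1: Integral = sum(value_i * measure_i)
= 3.27*0.56 + 5.97*0.3 + 7.48*0.88 + 1.59*1.77 + 6.62*1.05 + 1.1*2.42
= 1.8312 + 1.791 + 6.5824 + 2.8143 + 6.951 + 2.662
= 22.6319
Step 2: Total measure of domain = 0.56 + 0.3 + 0.88 + 1.77 + 1.05 + 2.42 = 6.98
Step 3: Average value = 22.6319 / 6.98 = 3.242393


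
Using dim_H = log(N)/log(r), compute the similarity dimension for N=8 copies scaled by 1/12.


For a self-similar set with N copies scaled by 1/r:
dim_H = log(N)/log(r) = log(8)/log(12)
= 2.079442/2.484907
= 0.836829


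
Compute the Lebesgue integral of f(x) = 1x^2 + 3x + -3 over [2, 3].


The Lebesgue integral of a Riemann-integrable function agrees with the Riemann integral.
Antiderivative F(x) = (1/3)x^3 + (3/2)x^2 + -3x
F(3) = (1/3)*3^3 + (3/2)*3^2 + -3*3
     = (1/3)*27 + (3/2)*9 + -3*3
     = 9 + 13.5 + -9
     = 13.5
F(2) = 2.666667
Integral = F(3) - F(2) = 13.5 - 2.666667 = 10.833333


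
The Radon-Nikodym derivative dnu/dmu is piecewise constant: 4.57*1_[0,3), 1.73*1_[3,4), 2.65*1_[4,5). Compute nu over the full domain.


Integrate each piece of the Radon-Nikodym derivative:
Step 1: integral_0^3 4.57 dx = 4.57*(3-0) = 4.57*3 = 13.71
Step 2: integral_3^4 1.73 dx = 1.73*(4-3) = 1.73*1 = 1.73
Step 3: integral_4^5 2.65 dx = 2.65*(5-4) = 2.65*1 = 2.65
Total: 13.71 + 1.73 + 2.65 = 18.09


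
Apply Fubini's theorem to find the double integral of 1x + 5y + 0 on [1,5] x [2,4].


By Fubini, integrate in x first, then y.
Step 1: Fix y, integrate over x in [1,5]:
  integral(1x + 5y + 0, x=1..5)
  = 1*(5^2 - 1^2)/2 + (5y + 0)*(5 - 1)
  = 12 + (5y + 0)*4
  = 12 + 20y + 0
  = 12 + 20y
Step 2: Integrate over y in [2,4]:
  integral(12 + 20y, y=2..4)
  = 12*2 + 20*(4^2 - 2^2)/2
  = 24 + 120
  = 144


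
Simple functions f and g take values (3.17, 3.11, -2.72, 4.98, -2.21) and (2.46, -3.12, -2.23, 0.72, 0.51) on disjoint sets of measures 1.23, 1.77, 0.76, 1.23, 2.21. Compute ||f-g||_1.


Step 1: Compute differences f_i - g_i:
  3.17 - 2.46 = 0.71
  3.11 - -3.12 = 6.23
  -2.72 - -2.23 = -0.49
  4.98 - 0.72 = 4.26
  -2.21 - 0.51 = -2.72
Step 2: Compute |diff|^1 * measure for each set:
  |0.71|^1 * 1.23 = 0.71 * 1.23 = 0.8733
  |6.23|^1 * 1.77 = 6.23 * 1.77 = 11.0271
  |-0.49|^1 * 0.76 = 0.49 * 0.76 = 0.3724
  |4.26|^1 * 1.23 = 4.26 * 1.23 = 5.2398
  |-2.72|^1 * 2.21 = 2.72 * 2.21 = 6.0112
Step 3: Sum = 23.5238
Step 4: ||f-g||_1 = (23.5238)^(1/1) = 23.5238


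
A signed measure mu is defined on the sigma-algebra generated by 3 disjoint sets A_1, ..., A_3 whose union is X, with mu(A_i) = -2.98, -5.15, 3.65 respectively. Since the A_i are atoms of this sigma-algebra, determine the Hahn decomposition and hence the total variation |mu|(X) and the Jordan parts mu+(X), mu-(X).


Step 1: Every measurable set is a union of atoms (the cells / points), so a Hahn decomposition is
  obtained by grouping atoms by sign: P = union of atoms with mu > 0, N = union of the remaining atoms.
  Atoms in P (indices): 3;  atoms in N (indices): 1, 2
  Positive values: 3.65
  Negative values: -2.98, -5.15
Step 2: mu+(X) = mu(P) = sum of positive atom values = 3.65
Step 3: mu-(X) = -mu(N) = sum of |negative atom values| = 8.13
Step 4: |mu|(X) = mu+(X) + mu-(X) = 3.65 + 8.13 = 11.78


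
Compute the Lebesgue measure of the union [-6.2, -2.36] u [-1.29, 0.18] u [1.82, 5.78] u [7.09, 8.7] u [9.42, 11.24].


For pairwise disjoint intervals, m(union) = sum of lengths.
= (-2.36 - -6.2) + (0.18 - -1.29) + (5.78 - 1.82) + (8.7 - 7.09) + (11.24 - 9.42)
= 3.84 + 1.47 + 3.96 + 1.61 + 1.82
= 12.7


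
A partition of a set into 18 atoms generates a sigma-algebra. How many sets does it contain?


Each element of the sigma-algebra is a union of some subset of the 18 atoms.
The number of such subsets is 2^18 = 262144.


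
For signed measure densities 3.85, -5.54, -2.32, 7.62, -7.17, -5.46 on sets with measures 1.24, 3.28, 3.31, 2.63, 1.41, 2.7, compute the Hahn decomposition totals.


Step 1: Compute signed measure on each set:
  Set 1: 3.85 * 1.24 = 4.774
  Set 2: -5.54 * 3.28 = -18.1712
  Set 3: -2.32 * 3.31 = -7.6792
  Set 4: 7.62 * 2.63 = 20.0406
  Set 5: -7.17 * 1.41 = -10.1097
  Set 6: -5.46 * 2.7 = -14.742
Step 2: Total signed measure = (4.774) + (-18.1712) + (-7.6792) + (20.0406) + (-10.1097) + (-14.742)
     = -25.8875
Step 3: Positive part mu+(X) = sum of positive contributions = 24.8146
Step 4: Negative part mu-(X) = |sum of negative contributions| = 50.7021


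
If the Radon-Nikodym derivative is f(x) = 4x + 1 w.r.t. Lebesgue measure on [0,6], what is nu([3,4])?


nu(A) = integral_A (dnu/dmu) dmu = integral_3^4 (4x + 1) dx
Step 1: Antiderivative F(x) = (4/2)x^2 + 1x
Step 2: F(4) = (4/2)*4^2 + 1*4 = 32 + 4 = 36
Step 3: F(3) = (4/2)*3^2 + 1*3 = 18 + 3 = 21
Step 4: nu([3,4]) = F(4) - F(3) = 36 - 21 = 15


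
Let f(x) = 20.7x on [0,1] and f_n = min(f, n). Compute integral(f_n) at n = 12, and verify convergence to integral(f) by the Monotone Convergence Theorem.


f(x) = 20.7x on [0,1]; f_n(x) = min(20.7x, n). At n = 12:
Step 1: f(x) reaches 12 at x = 12/20.7 = 0.57971
Step 2: integral(f_12) = integral(20.7x, 0, 0.57971) + integral(12, 0.57971, 1)
       = 20.7*0.57971^2/2 + 12*(1 - 0.57971)
       = 3.478261 + 5.043478
       = 8.521739
Step 3: As n -> infinity, f_n increases to f, so by MCT integral(f_n) -> integral(f) = 20.7/2 = 10.35.
Convergence: integral(f_12) = 8.521739 -> 10.35 as n -> infinity


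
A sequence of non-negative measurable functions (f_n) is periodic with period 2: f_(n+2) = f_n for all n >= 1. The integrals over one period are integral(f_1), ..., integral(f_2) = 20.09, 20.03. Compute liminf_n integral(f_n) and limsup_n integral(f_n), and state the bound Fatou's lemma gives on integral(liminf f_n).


The sequence (integral(f_n)) is periodic with period 2, repeating the values 20.09, 20.03 indefinitely.
Step 1: For a periodic sequence, every tail (a_m, a_(m+1), ...) contains all 2 period values infinitely often.
Step 2: Hence inf of every tail = min of the period values = min(20.09, 20.03) = 20.03.
        liminf_n integral(f_n) = sup over m of (inf of tail from m) = 20.03.
Step 3: Similarly sup of every tail = max of the period values = 20.09.
        limsup_n integral(f_n) = 20.09.
Step 4: Fatou's lemma: integral(liminf_n f_n) <= liminf_n integral(f_n) = 20.03.
        So the integral of the pointwise liminf is at most 20.03.


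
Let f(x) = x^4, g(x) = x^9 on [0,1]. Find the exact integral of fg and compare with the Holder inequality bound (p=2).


Step 1: Exact integral of f*g = integral(x^13, 0, 1) = 1/14
     = 0.071429
Step 2: Holder bound with p=2, q=2:
  ||f||_p = (integral x^8 dx)^(1/2) = (1/9)^(1/2) = 0.333333
  ||g||_q = (integral x^18 dx)^(1/2) = (1/19)^(1/2) = 0.229416
Step 3: Holder bound = ||f||_p * ||g||_q = 0.333333 * 0.229416 = 0.076472
Verification: 0.071429 <= 0.076472 (Holder holds)


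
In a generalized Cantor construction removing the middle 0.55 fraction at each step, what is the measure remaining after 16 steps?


Step 1: At each step, fraction remaining = 1 - 0.55 = 0.45
Step 2: After 16 steps, measure = (0.45)^16
Result = 2.827484e-06


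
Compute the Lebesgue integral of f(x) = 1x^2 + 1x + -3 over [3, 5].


The Lebesgue integral of a Riemann-integrable function agrees with the Riemann integral.
Antiderivative F(x) = (1/3)x^3 + (1/2)x^2 + -3x
F(5) = (1/3)*5^3 + (1/2)*5^2 + -3*5
     = (1/3)*125 + (1/2)*25 + -3*5
     = 41.666667 + 12.5 + -15
     = 39.166667
F(3) = 4.5
Integral = F(5) - F(3) = 39.166667 - 4.5 = 34.666667


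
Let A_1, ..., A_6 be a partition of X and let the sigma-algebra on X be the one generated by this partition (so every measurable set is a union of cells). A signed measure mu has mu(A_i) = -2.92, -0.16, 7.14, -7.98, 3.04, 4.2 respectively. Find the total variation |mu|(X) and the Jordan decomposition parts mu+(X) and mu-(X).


Step 1: Every measurable set is a union of atoms (the cells / points), so a Hahn decomposition is
  obtained by grouping atoms by sign: P = union of atoms with mu > 0, N = union of the remaining atoms.
  Atoms in P (indices): 3, 5, 6;  atoms in N (indices): 1, 2, 4
  Positive values: 7.14, 3.04, 4.2
  Negative values: -2.92, -0.16, -7.98
Step 2: mu+(X) = mu(P) = sum of positive atom values = 14.38
Step 3: mu-(X) = -mu(N) = sum of |negative atom values| = 11.06
Step 4: |mu|(X) = mu+(X) + mu-(X) = 14.38 + 11.06 = 25.44


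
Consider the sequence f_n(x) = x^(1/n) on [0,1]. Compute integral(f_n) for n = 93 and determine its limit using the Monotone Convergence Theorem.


At n = 93: f_93(x) = x^(1/93).
Step 1: integral(x^(1/93), 0, 1) = [x^(1/93+1) / (1/93+1)] from 0 to 1
     = 1 / (1/93 + 1) = 1 / ((93+1)/93) = 93/(93+1)
     = 93/94 = 0.989362
Step 2: As n -> infinity, f_n(x) = x^(1/n) -> 1 for x in (0,1], and f_n is increasing in n.
By MCT, lim_n integral(f_n) = integral(lim_n f_n) = integral(1, 0, 1) = 1.
Step 3: Verify convergence: 93/94 = 0.989362 -> 1


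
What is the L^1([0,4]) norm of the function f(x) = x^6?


Step 1: ||f||_1 = (integral_0^4 |x^6|^1 dx)^(1/1)
     = (integral_0^4 x^6 dx)^(1/1)
Step 2: integral_0^4 x^6 dx = [x^7/(7)] from 0 to 4 = 4^7/7
     = 16384/7 = 2340.571429
Step 3: ||f||_1 = (2340.571429)^(1/1) = 2340.571429


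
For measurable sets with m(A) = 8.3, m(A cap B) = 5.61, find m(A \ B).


m(A \ B) = m(A) - m(A n B)
= 8.3 - 5.61
= 2.69


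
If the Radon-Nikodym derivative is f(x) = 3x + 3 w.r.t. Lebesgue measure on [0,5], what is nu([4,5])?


nu(A) = integral_A (dnu/dmu) dmu = integral_4^5 (3x + 3) dx
Step 1: Antiderivative F(x) = (3/2)x^2 + 3x
Step 2: F(5) = (3/2)*5^2 + 3*5 = 37.5 + 15 = 52.5
Step 3: F(4) = (3/2)*4^2 + 3*4 = 24 + 12 = 36
Step 4: nu([4,5]) = F(5) - F(4) = 52.5 - 36 = 16.5


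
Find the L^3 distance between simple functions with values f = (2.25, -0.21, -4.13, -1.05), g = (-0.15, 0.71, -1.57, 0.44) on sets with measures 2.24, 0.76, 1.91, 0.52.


Step 1: Compute differences f_i - g_i:
  2.25 - -0.15 = 2.4
  -0.21 - 0.71 = -0.92
  -4.13 - -1.57 = -2.56
  -1.05 - 0.44 = -1.49
Step 2: Compute |diff|^3 * measure for each set:
  |2.4|^3 * 2.24 = 13.824 * 2.24 = 30.96576
  |-0.92|^3 * 0.76 = 0.778688 * 0.76 = 0.591803
  |-2.56|^3 * 1.91 = 16.777216 * 1.91 = 32.044483
  |-1.49|^3 * 0.52 = 3.307949 * 0.52 = 1.720133
Step 3: Sum = 65.322179
Step 4: ||f-g||_3 = (65.322179)^(1/3) = 4.027358


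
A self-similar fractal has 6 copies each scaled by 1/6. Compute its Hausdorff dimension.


For a self-similar set with N copies scaled by 1/r:
dim_H = log(N)/log(r) = log(6)/log(6)
= 1.791759/1.791759
= 1


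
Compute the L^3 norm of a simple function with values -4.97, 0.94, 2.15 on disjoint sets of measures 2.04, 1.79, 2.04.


Step 1: Compute |f_i|^3 for each value:
  |-4.97|^3 = 122.763473
  |0.94|^3 = 0.830584
  |2.15|^3 = 9.938375
Step 2: Multiply by measures and sum:
  122.763473 * 2.04 = 250.437485
  0.830584 * 1.79 = 1.486745
  9.938375 * 2.04 = 20.274285
Sum = 250.437485 + 1.486745 + 20.274285 = 272.198515
Step 3: Take the p-th root:
||f||_3 = (272.198515)^(1/3) = 6.480799


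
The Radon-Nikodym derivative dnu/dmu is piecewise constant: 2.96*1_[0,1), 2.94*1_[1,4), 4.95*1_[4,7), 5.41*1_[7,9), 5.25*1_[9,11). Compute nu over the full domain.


Integrate each piece of the Radon-Nikodym derivative:
Step 1: integral_0^1 2.96 dx = 2.96*(1-0) = 2.96*1 = 2.96
Step 2: integral_1^4 2.94 dx = 2.94*(4-1) = 2.94*3 = 8.82
Step 3: integral_4^7 4.95 dx = 4.95*(7-4) = 4.95*3 = 14.85
Step 4: integral_7^9 5.41 dx = 5.41*(9-7) = 5.41*2 = 10.82
Step 5: integral_9^11 5.25 dx = 5.25*(11-9) = 5.25*2 = 10.5
Total: 2.96 + 8.82 + 14.85 + 10.82 + 10.5 = 47.95


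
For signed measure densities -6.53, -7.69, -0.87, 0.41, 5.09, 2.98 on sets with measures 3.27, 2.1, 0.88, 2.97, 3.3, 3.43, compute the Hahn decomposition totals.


Step 1: Compute signed measure on each set:
  Set 1: -6.53 * 3.27 = -21.3531
  Set 2: -7.69 * 2.1 = -16.149
  Set 3: -0.87 * 0.88 = -0.7656
  Set 4: 0.41 * 2.97 = 1.2177
  Set 5: 5.09 * 3.3 = 16.797
  Set 6: 2.98 * 3.43 = 10.2214
Step 2: Total signed measure = (-21.3531) + (-16.149) + (-0.7656) + (1.2177) + (16.797) + (10.2214)
     = -10.0316
Step 3: Positive part mu+(X) = sum of positive contributions = 28.2361
Step 4: Negative part mu-(X) = |sum of negative contributions| = 38.2677


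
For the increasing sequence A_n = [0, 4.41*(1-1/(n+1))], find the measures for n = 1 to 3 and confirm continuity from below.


By continuity of measure from below: if A_n increases to A, then m(A_n) -> m(A).
Here A = [0, 4.41], so m(A) = 4.41
Step 1: a_1 = 4.41*(1 - 1/2) = 2.205, m(A_1) = 2.205
Step 2: a_2 = 4.41*(1 - 1/3) = 2.94, m(A_2) = 2.94
Step 3: a_3 = 4.41*(1 - 1/4) = 3.3075, m(A_3) = 3.3075
Limit: m(A_n) -> m([0,4.41]) = 4.41


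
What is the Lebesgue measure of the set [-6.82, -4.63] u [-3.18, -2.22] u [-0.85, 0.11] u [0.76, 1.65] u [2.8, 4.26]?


For pairwise disjoint intervals, m(union) = sum of lengths.
= (-4.63 - -6.82) + (-2.22 - -3.18) + (0.11 - -0.85) + (1.65 - 0.76) + (4.26 - 2.8)
= 2.19 + 0.96 + 0.96 + 0.89 + 1.46
= 6.46


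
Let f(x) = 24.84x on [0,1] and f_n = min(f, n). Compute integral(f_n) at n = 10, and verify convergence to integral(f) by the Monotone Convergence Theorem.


f(x) = 24.84x on [0,1]; f_n(x) = min(24.84x, n). At n = 10:
Step 1: f(x) reaches 10 at x = 10/24.84 = 0.402576
Step 2: integral(f_10) = integral(24.84x, 0, 0.402576) + integral(10, 0.402576, 1)
       = 24.84*0.402576^2/2 + 10*(1 - 0.402576)
       = 2.012882 + 5.974235
       = 7.987118
Step 3: As n -> infinity, f_n increases to f, so by MCT integral(f_n) -> integral(f) = 24.84/2 = 12.42.
Convergence: integral(f_10) = 7.987118 -> 12.42 as n -> infinity


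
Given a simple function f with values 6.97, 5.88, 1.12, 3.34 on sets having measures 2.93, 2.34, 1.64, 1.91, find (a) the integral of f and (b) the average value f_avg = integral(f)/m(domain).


Step 1: Integral = sum(value_i * measure_i)
= 6.97*2.93 + 5.88*2.34 + 1.12*1.64 + 3.34*1.91
= 20.4221 + 13.7592 + 1.8368 + 6.3794
= 42.3975
Step 2: Total measure of domain = 2.93 + 2.34 + 1.64 + 1.91 = 8.82
Step 3: Average value = 42.3975 / 8.82 = 4.806973


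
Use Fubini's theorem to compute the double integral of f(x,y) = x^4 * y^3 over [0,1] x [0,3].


By Fubini's theorem, the double integral factors as a product of single integrals:
Step 1: integral_0^1 x^4 dx = [x^5/5] from 0 to 1
     = 1^5/5 = 0.2
Step 2: integral_0^3 y^3 dy = [y^4/4] from 0 to 3
     = 3^4/4 = 20.25
Step 3: Double integral = 0.2 * 20.25 = 4.05


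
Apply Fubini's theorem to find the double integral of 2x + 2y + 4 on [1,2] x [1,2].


By Fubini, integrate in x first, then y.
Step 1: Fix y, integrate over x in [1,2]:
  integral(2x + 2y + 4, x=1..2)
  = 2*(2^2 - 1^2)/2 + (2y + 4)*(2 - 1)
  = 3 + (2y + 4)*1
  = 3 + 2y + 4
  = 7 + 2y
Step 2: Integrate over y in [1,2]:
  integral(7 + 2y, y=1..2)
  = 7*1 + 2*(2^2 - 1^2)/2
  = 7 + 3
  = 10


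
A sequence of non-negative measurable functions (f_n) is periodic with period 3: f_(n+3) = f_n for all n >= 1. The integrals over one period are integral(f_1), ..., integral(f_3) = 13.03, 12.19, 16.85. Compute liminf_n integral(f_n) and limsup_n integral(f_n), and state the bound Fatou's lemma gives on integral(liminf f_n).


The sequence (integral(f_n)) is periodic with period 3, repeating the values 13.03, 12.19, 16.85 indefinitely.
Step 1: For a periodic sequence, every tail (a_m, a_(m+1), ...) contains all 3 period values infinitely often.
Step 2: Hence inf of every tail = min of the period values = min(13.03, 12.19, 16.85) = 12.19.
        liminf_n integral(f_n) = sup over m of (inf of tail from m) = 12.19.
Step 3: Similarly sup of every tail = max of the period values = 16.85.
        limsup_n integral(f_n) = 16.85.
Step 4: Fatou's lemma: integral(liminf_n f_n) <= liminf_n integral(f_n) = 12.19.
        So the integral of the pointwise liminf is at most 12.19.


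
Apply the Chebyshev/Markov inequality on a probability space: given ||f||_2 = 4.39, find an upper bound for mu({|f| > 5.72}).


Chebyshev/Markov inequality: mu(|f| > eps) <= (||f||_p / eps)^p
Step 1: ||f||_2 / eps = 4.39 / 5.72 = 0.767483
Step 2: Raise to power p = 2:
  (0.767483)^2 = 0.589029
Step 3: Therefore mu(|f| > 5.72) <= 0.589029


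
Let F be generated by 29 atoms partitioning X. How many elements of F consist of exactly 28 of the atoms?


Each element of F is a union of some subset of the 29 atoms.
Elements that are unions of exactly 28 atoms correspond to 28-element subsets of the 29 atoms.
Count = C(29, 28) = 29! / (28! * 1!) = 29.


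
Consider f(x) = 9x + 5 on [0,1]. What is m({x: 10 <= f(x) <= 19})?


f^(-1)([10, 19]) = {x : 10 <= 9x + 5 <= 19}
Solving: (10 - 5)/9 <= x <= (19 - 5)/9
= [0.555556, 1.555556]
Intersecting with [0,1]: [0.555556, 1]
Measure = 1 - 0.555556 = 0.444444


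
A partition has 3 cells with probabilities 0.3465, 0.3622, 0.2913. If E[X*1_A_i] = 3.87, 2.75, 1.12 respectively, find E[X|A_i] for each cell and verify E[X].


For each cell A_i: E[X|A_i] = E[X*1_A_i] / P(A_i)
Step 1: E[X|A_1] = 3.87 / 0.3465 = 11.168831
Step 2: E[X|A_2] = 2.75 / 0.3622 = 7.59249
Step 3: E[X|A_3] = 1.12 / 0.2913 = 3.844834
Verification: E[X] = sum E[X*1_A_i] = 3.87 + 2.75 + 1.12 = 7.74


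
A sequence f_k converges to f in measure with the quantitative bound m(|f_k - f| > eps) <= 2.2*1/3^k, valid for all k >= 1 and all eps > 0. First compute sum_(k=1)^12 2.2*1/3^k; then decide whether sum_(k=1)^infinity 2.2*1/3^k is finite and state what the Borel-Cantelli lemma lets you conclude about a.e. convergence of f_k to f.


Step 1: List the terms 2.2*1/3^k for k = 1 to 12:
  k=1: 0.733333
  k=2: 0.244444
  k=3: 0.081481
  k=4: 0.02716
  k=5: 0.009053
  k=6: 0.003018
  k=7: 0.001006
  k=8: 3.353147e-04
  k=9: 1.117716e-04
  k=10: 3.725719e-05
  k=11: 1.241906e-05
  k=12: 4.139688e-06
Step 2: Partial sum = 0.733333 + 0.244444 + 0.081481 + 0.02716 + 0.009053 + 0.003018 + 0.001006 + 3.353147e-04 + 1.117716e-04 + 3.725719e-05 + 1.241906e-05 + 4.139688e-06
     = 1.099998
Step 3: The full series sum_(k>=1) 2.2*1/3^k converges (geometric series with ratio 1/3 < 1; a constant multiple of a convergent series converges).
Step 4: Fix eps > 0. Since sum_k m(|f_k - f| > eps) < infinity, the Borel-Cantelli lemma gives
        m(limsup_k {|f_k - f| > eps}) = 0, i.e. for a.e. x, |f_k(x) - f(x)| <= eps for all large k.
        Applying this with eps = 1/j for j = 1, 2, ... and intersecting the countably many full-measure sets,
        for a.e. x we get limsup_k |f_k(x) - f(x)| <= 1/j for every j, hence f_k -> f almost everywhere.
Conclusion: series converges; Borel-Cantelli yields f_k -> f a.e.


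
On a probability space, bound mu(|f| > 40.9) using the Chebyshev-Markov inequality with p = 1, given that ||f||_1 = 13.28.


Chebyshev/Markov inequality: mu(|f| > eps) <= (||f||_p / eps)^p
Step 1: ||f||_1 / eps = 13.28 / 40.9 = 0.324694
Step 2: Raise to power p = 1:
  (0.324694)^1 = 0.324694
Step 3: Therefore mu(|f| > 40.9) <= 0.324694


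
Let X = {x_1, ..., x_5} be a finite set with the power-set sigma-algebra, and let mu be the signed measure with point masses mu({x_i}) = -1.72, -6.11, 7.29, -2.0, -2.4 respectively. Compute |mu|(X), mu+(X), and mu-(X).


Step 1: Every measurable set is a union of atoms (the cells / points), so a Hahn decomposition is
  obtained by grouping atoms by sign: P = union of atoms with mu > 0, N = union of the remaining atoms.
  Atoms in P (indices): 3;  atoms in N (indices): 1, 2, 4, 5
  Positive values: 7.29
  Negative values: -1.72, -6.11, -2, -2.4
Step 2: mu+(X) = mu(P) = sum of positive atom values = 7.29
Step 3: mu-(X) = -mu(N) = sum of |negative atom values| = 12.23
Step 4: |mu|(X) = mu+(X) + mu-(X) = 7.29 + 12.23 = 19.52


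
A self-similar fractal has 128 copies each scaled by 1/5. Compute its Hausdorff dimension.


For a self-similar set with N copies scaled by 1/r:
dim_H = log(N)/log(r) = log(128)/log(5)
= 4.85203/1.609438
= 3.014736


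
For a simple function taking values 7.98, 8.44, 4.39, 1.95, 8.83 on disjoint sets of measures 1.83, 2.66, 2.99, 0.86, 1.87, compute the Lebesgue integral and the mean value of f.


Step 1: Integral = sum(value_i * measure_i)
= 7.98*1.83 + 8.44*2.66 + 4.39*2.99 + 1.95*0.86 + 8.83*1.87
= 14.6034 + 22.4504 + 13.1261 + 1.677 + 16.5121
= 68.369
Step 2: Total measure of domain = 1.83 + 2.66 + 2.99 + 0.86 + 1.87 = 10.21
Step 3: Average value = 68.369 / 10.21 = 6.696278


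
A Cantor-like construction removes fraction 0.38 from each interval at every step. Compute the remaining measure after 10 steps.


Step 1: At each step, fraction remaining = 1 - 0.38 = 0.62
Step 2: After 10 steps, measure = (0.62)^10
Result = 0.008393


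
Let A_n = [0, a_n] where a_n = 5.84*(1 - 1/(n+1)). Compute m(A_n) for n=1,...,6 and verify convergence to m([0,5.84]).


By continuity of measure from below: if A_n increases to A, then m(A_n) -> m(A).
Here A = [0, 5.84], so m(A) = 5.84
Step 1: a_1 = 5.84*(1 - 1/2) = 2.92, m(A_1) = 2.92
Step 2: a_2 = 5.84*(1 - 1/3) = 3.8933, m(A_2) = 3.8933
Step 3: a_3 = 5.84*(1 - 1/4) = 4.38, m(A_3) = 4.38
Step 4: a_4 = 5.84*(1 - 1/5) = 4.672, m(A_4) = 4.672
Step 5: a_5 = 5.84*(1 - 1/6) = 4.8667, m(A_5) = 4.8667
Step 6: a_6 = 5.84*(1 - 1/7) = 5.0057, m(A_6) = 5.0057
Limit: m(A_n) -> m([0,5.84]) = 5.84


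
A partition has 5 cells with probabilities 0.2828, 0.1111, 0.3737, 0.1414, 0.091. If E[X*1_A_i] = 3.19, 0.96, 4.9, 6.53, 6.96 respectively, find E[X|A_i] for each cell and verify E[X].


For each cell A_i: E[X|A_i] = E[X*1_A_i] / P(A_i)
Step 1: E[X|A_1] = 3.19 / 0.2828 = 11.280057
Step 2: E[X|A_2] = 0.96 / 0.1111 = 8.640864
Step 3: E[X|A_3] = 4.9 / 0.3737 = 13.112122
Step 4: E[X|A_4] = 6.53 / 0.1414 = 46.181047
Step 5: E[X|A_5] = 6.96 / 0.091 = 76.483516
Verification: E[X] = sum E[X*1_A_i] = 3.19 + 0.96 + 4.9 + 6.53 + 6.96 = 22.54


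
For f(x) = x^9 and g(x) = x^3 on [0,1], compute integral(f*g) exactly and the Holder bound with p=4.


Step 1: Exact integral of f*g = integral(x^12, 0, 1) = 1/13
     = 0.076923
Step 2: Holder bound with p=4, q=1.333333:
  ||f||_p = (integral x^36 dx)^(1/4) = (1/37)^(1/4) = 0.405461
  ||g||_q = (integral x^4 dx)^(1/1.333333) = (1/5)^(1/1.333333) = 0.29907
Step 3: Holder bound = ||f||_p * ||g||_q = 0.405461 * 0.29907 = 0.121261
Verification: 0.076923 <= 0.121261 (Holder holds)


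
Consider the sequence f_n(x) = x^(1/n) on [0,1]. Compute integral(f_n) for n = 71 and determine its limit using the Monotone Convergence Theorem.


At n = 71: f_71(x) = x^(1/71).
Step 1: integral(x^(1/71), 0, 1) = [x^(1/71+1) / (1/71+1)] from 0 to 1
     = 1 / (1/71 + 1) = 1 / ((71+1)/71) = 71/(71+1)
     = 71/72 = 0.986111
Step 2: As n -> infinity, f_n(x) = x^(1/n) -> 1 for x in (0,1], and f_n is increasing in n.
By MCT, lim_n integral(f_n) = integral(lim_n f_n) = integral(1, 0, 1) = 1.
Step 3: Verify convergence: 71/72 = 0.986111 -> 1


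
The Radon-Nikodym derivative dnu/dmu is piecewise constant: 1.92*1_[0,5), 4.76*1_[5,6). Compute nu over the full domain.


Integrate each piece of the Radon-Nikodym derivative:
Step 1: integral_0^5 1.92 dx = 1.92*(5-0) = 1.92*5 = 9.6
Step 2: integral_5^6 4.76 dx = 4.76*(6-5) = 4.76*1 = 4.76
Total: 9.6 + 4.76 = 14.36


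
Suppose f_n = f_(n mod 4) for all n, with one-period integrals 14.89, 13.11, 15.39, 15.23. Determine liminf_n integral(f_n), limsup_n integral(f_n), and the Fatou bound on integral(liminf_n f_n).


The sequence (integral(f_n)) is periodic with period 4, repeating the values 14.89, 13.11, 15.39, 15.23 indefinitely.
Step 1: For a periodic sequence, every tail (a_m, a_(m+1), ...) contains all 4 period values infinitely often.
Step 2: Hence inf of every tail = min of the period values = min(14.89, 13.11, 15.39, 15.23) = 13.11.
        liminf_n integral(f_n) = sup over m of (inf of tail from m) = 13.11.
Step 3: Similarly sup of every tail = max of the period values = 15.39.
        limsup_n integral(f_n) = 15.39.
Step 4: Fatou's lemma: integral(liminf_n f_n) <= liminf_n integral(f_n) = 13.11.
        So the integral of the pointwise liminf is at most 13.11.


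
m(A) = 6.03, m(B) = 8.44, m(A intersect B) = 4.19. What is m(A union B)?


By inclusion-exclusion: m(A u B) = m(A) + m(B) - m(A n B)
= 6.03 + 8.44 - 4.19
= 10.28


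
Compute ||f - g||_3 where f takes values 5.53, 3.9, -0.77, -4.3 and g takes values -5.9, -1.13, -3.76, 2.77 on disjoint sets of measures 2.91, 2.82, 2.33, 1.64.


Step 1: Compute differences f_i - g_i:
  5.53 - -5.9 = 11.43
  3.9 - -1.13 = 5.03
  -0.77 - -3.76 = 2.99
  -4.3 - 2.77 = -7.07
Step 2: Compute |diff|^3 * measure for each set:
  |11.43|^3 * 2.91 = 1493.271207 * 2.91 = 4345.419212
  |5.03|^3 * 2.82 = 127.263527 * 2.82 = 358.883146
  |2.99|^3 * 2.33 = 26.730899 * 2.33 = 62.282995
  |-7.07|^3 * 1.64 = 353.393243 * 1.64 = 579.564919
Step 3: Sum = 5346.150272
Step 4: ||f-g||_3 = (5346.150272)^(1/3) = 17.485594


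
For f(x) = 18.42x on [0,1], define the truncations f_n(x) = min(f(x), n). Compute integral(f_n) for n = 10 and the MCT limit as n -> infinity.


f(x) = 18.42x on [0,1]; f_n(x) = min(18.42x, n). At n = 10:
Step 1: f(x) reaches 10 at x = 10/18.42 = 0.542888
Step 2: integral(f_10) = integral(18.42x, 0, 0.542888) + integral(10, 0.542888, 1)
       = 18.42*0.542888^2/2 + 10*(1 - 0.542888)
       = 2.714441 + 4.571118
       = 7.285559
Step 3: As n -> infinity, f_n increases to f, so by MCT integral(f_n) -> integral(f) = 18.42/2 = 9.21.
Convergence: integral(f_10) = 7.285559 -> 9.21 as n -> infinity


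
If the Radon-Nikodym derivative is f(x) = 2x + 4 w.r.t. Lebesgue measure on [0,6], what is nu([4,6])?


nu(A) = integral_A (dnu/dmu) dmu = integral_4^6 (2x + 4) dx
Step 1: Antiderivative F(x) = (2/2)x^2 + 4x
Step 2: F(6) = (2/2)*6^2 + 4*6 = 36 + 24 = 60
Step 3: F(4) = (2/2)*4^2 + 4*4 = 16 + 16 = 32
Step 4: nu([4,6]) = F(6) - F(4) = 60 - 32 = 28


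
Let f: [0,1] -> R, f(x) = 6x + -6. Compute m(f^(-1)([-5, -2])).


f^(-1)([-5, -2]) = {x : -5 <= 6x + -6 <= -2}
Solving: (-5 - -6)/6 <= x <= (-2 - -6)/6
= [0.166667, 0.666667]
Intersecting with [0,1]: [0.166667, 0.666667]
Measure = 0.666667 - 0.166667 = 0.5


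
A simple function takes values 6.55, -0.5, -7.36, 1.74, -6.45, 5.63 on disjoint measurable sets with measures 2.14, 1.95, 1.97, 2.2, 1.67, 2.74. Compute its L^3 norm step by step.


Step 1: Compute |f_i|^3 for each value:
  |6.55|^3 = 281.011375
  |-0.5|^3 = 0.125
  |-7.36|^3 = 398.688256
  |1.74|^3 = 5.268024
  |-6.45|^3 = 268.336125
  |5.63|^3 = 178.453547
Step 2: Multiply by measures and sum:
  281.011375 * 2.14 = 601.364343
  0.125 * 1.95 = 0.24375
  398.688256 * 1.97 = 785.415864
  5.268024 * 2.2 = 11.589653
  268.336125 * 1.67 = 448.121329
  178.453547 * 2.74 = 488.962719
Sum = 601.364343 + 0.24375 + 785.415864 + 11.589653 + 448.121329 + 488.962719 = 2335.697657
Step 3: Take the p-th root:
||f||_3 = (2335.697657)^(1/3) = 13.268002


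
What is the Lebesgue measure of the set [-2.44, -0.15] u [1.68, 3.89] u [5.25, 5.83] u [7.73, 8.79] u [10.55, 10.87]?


For pairwise disjoint intervals, m(union) = sum of lengths.
= (-0.15 - -2.44) + (3.89 - 1.68) + (5.83 - 5.25) + (8.79 - 7.73) + (10.87 - 10.55)
= 2.29 + 2.21 + 0.58 + 1.06 + 0.32
= 6.46


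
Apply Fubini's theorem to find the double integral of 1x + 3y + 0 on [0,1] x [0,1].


By Fubini, integrate in x first, then y.
Step 1: Fix y, integrate over x in [0,1]:
  integral(1x + 3y + 0, x=0..1)
  = 1*(1^2 - 0^2)/2 + (3y + 0)*(1 - 0)
  = 0.5 + (3y + 0)*1
  = 0.5 + 3y + 0
  = 0.5 + 3y
Step 2: Integrate over y in [0,1]:
  integral(0.5 + 3y, y=0..1)
  = 0.5*1 + 3*(1^2 - 0^2)/2
  = 0.5 + 1.5
  = 2


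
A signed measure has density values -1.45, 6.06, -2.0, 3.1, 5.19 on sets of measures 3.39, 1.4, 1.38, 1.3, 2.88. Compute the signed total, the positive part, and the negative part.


Step 1: Compute signed measure on each set:
  Set 1: -1.45 * 3.39 = -4.9155
  Set 2: 6.06 * 1.4 = 8.484
  Set 3: -2.0 * 1.38 = -2.76
  Set 4: 3.1 * 1.3 = 4.03
  Set 5: 5.19 * 2.88 = 14.9472
Step 2: Total signed measure = (-4.9155) + (8.484) + (-2.76) + (4.03) + (14.9472)
     = 19.7857
Step 3: Positive part mu+(X) = sum of positive contributions = 27.4612
Step 4: Negative part mu-(X) = |sum of negative contributions| = 7.6755


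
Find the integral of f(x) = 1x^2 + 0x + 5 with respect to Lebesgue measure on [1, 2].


The Lebesgue integral of a Riemann-integrable function agrees with the Riemann integral.
Antiderivative F(x) = (1/3)x^3 + (0/2)x^2 + 5x
F(2) = (1/3)*2^3 + (0/2)*2^2 + 5*2
     = (1/3)*8 + (0/2)*4 + 5*2
     = 2.666667 + 0.0 + 10
     = 12.666667
F(1) = 5.333333
Integral = F(2) - F(1) = 12.666667 - 5.333333 = 7.333333


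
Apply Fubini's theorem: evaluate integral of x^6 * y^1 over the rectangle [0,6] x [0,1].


By Fubini's theorem, the double integral factors as a product of single integrals:
Step 1: integral_0^6 x^6 dx = [x^7/7] from 0 to 6
     = 6^7/7 = 39990.857143
Step 2: integral_0^1 y^1 dy = [y^2/2] from 0 to 1
     = 1^2/2 = 0.5
Step 3: Double integral = 39990.857143 * 0.5 = 19995.428571


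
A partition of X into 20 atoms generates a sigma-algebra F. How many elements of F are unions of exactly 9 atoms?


Each element of F is a union of some subset of the 20 atoms.
Elements that are unions of exactly 9 atoms correspond to 9-element subsets of the 20 atoms.
Count = C(20, 9) = 20! / (9! * 11!) = 167960.


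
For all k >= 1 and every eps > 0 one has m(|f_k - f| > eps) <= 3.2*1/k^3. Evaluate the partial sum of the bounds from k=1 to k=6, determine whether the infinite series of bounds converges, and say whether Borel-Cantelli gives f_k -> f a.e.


Step 1: List the terms 3.2*1/k^3 for k = 1 to 6:
  k=1: 3.2
  k=2: 0.4
  k=3: 0.118519
  k=4: 0.05
  k=5: 0.0256
  k=6: 0.014815
Step 2: Partial sum = 3.2 + 0.4 + 0.118519 + 0.05 + 0.0256 + 0.014815
     = 3.808933
Step 3: The full series sum_(k>=1) 3.2*1/k^3 converges (p-series with p = 3 > 1; a constant multiple of a convergent series converges).
Step 4: Fix eps > 0. Since sum_k m(|f_k - f| > eps) < infinity, the Borel-Cantelli lemma gives
        m(limsup_k {|f_k - f| > eps}) = 0, i.e. for a.e. x, |f_k(x) - f(x)| <= eps for all large k.
        Applying this with eps = 1/j for j = 1, 2, ... and intersecting the countably many full-measure sets,
        for a.e. x we get limsup_k |f_k(x) - f(x)| <= 1/j for every j, hence f_k -> f almost everywhere.
Conclusion: series converges; Borel-Cantelli yields f_k -> f a.e.
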